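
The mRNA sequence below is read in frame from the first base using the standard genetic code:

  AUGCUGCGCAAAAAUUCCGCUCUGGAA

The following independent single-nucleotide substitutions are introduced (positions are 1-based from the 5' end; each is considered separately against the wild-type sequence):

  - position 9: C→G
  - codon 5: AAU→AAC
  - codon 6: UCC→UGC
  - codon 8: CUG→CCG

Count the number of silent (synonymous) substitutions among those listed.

Codon 3: CGC (Arg) → CGG (Arg) — synonymous.
Codon 5: AAU (Asn) → AAC (Asn) — synonymous.
Codon 6: UCC (Ser) → UGC (Cys) — missense.
Codon 8: CUG (Leu) → CCG (Pro) — missense.
Synonymous: 2 of 4.

2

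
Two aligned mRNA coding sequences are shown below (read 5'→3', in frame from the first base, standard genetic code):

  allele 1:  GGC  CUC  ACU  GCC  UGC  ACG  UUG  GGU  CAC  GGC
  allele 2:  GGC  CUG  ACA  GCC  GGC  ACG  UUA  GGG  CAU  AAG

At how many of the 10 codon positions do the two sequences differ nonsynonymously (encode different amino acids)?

2

Codon 1: GGC Gly / GGC Gly — identical.
Codon 2: CUC Leu / CUG Leu — synonymous.
Codon 3: ACU Thr / ACA Thr — synonymous.
Codon 4: GCC Ala / GCC Ala — identical.
Codon 5: UGC Cys / GGC Gly — nonsynonymous.
Codon 6: ACG Thr / ACG Thr — identical.
Codon 7: UUG Leu / UUA Leu — synonymous.
Codon 8: GGU Gly / GGG Gly — synonymous.
Codon 9: CAC His / CAU His — synonymous.
Codon 10: GGC Gly / AAG Lys — nonsynonymous.
Nonsynonymous differences: 2.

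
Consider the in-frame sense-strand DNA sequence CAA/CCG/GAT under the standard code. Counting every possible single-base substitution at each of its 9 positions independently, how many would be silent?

5

Codon 1 (CAA, Gln): 1 synonymous substitution.
Codon 2 (CCG, Pro): 3 synonymous substitutions.
Codon 3 (GAT, Asp): 1 synonymous substitution.
Total: 1 + 3 + 1 = 5.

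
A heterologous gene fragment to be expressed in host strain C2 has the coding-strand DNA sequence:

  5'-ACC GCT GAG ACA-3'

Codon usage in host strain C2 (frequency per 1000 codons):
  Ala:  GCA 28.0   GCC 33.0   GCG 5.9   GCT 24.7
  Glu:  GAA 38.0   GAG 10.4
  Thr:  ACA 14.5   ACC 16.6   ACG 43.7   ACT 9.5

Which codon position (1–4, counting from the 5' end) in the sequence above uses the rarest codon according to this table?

Codon 1 ACC (Thr): 16.6 per 1000.
Codon 2 GCT (Ala): 24.7 per 1000.
Codon 3 GAG (Glu): 10.4 per 1000.
Codon 4 ACA (Thr): 14.5 per 1000.
Lowest frequency is 10.4 at codon 3.

3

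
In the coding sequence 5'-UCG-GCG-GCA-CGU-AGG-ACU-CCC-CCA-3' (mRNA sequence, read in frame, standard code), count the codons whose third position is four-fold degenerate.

Codon 1 UCG (Ser): third position 4-fold.
Codon 2 GCG (Ala): third position 4-fold.
Codon 3 GCA (Ala): third position 4-fold.
Codon 4 CGU (Arg): third position 4-fold.
Codon 5 AGG (Arg): third position 2-fold.
Codon 6 ACU (Thr): third position 4-fold.
Codon 7 CCC (Pro): third position 4-fold.
Codon 8 CCA (Pro): third position 4-fold.
Four-fold degenerate third positions: 7.

7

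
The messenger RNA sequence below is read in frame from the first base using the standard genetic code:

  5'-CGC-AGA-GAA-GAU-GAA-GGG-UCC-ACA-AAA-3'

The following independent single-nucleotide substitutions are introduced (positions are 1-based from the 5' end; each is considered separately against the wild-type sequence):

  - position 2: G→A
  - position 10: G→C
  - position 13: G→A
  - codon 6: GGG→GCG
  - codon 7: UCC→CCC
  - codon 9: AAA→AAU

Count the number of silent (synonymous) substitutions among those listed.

Codon 1: CGC (Arg) → CAC (His) — missense.
Codon 4: GAU (Asp) → CAU (His) — missense.
Codon 5: GAA (Glu) → AAA (Lys) — missense.
Codon 6: GGG (Gly) → GCG (Ala) — missense.
Codon 7: UCC (Ser) → CCC (Pro) — missense.
Codon 9: AAA (Lys) → AAU (Asn) — missense.
Synonymous: 0 of 6.

0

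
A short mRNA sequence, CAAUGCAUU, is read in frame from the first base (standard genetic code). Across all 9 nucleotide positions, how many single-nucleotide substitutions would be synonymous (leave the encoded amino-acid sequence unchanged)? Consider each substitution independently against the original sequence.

Codon 1 (CAA, Gln): 1 synonymous substitution.
Codon 2 (UGC, Cys): 1 synonymous substitution.
Codon 3 (AUU, Ile): 2 synonymous substitutions.
Total: 1 + 1 + 2 = 4.

4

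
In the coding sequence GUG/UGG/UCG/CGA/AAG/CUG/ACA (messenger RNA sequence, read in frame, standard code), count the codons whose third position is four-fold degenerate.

Codon 1 GUG (Val): third position 4-fold.
Codon 2 UGG (Trp): third position 1-fold.
Codon 3 UCG (Ser): third position 4-fold.
Codon 4 CGA (Arg): third position 4-fold.
Codon 5 AAG (Lys): third position 2-fold.
Codon 6 CUG (Leu): third position 4-fold.
Codon 7 ACA (Thr): third position 4-fold.
Four-fold degenerate third positions: 5.

5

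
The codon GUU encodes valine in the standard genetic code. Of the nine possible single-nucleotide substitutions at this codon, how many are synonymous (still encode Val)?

Position 1: none → 0 synonymous.
Position 2: none → 0 synonymous.
Position 3: GUC, GUA, GUG → 3 synonymous.
Total: 0 + 0 + 3 = 3.

3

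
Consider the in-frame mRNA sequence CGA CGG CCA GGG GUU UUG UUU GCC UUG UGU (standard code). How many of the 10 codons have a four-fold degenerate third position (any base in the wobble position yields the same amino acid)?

6

Codon 1 CGA (Arg): third position 4-fold.
Codon 2 CGG (Arg): third position 4-fold.
Codon 3 CCA (Pro): third position 4-fold.
Codon 4 GGG (Gly): third position 4-fold.
Codon 5 GUU (Val): third position 4-fold.
Codon 6 UUG (Leu): third position 2-fold.
Codon 7 UUU (Phe): third position 2-fold.
Codon 8 GCC (Ala): third position 4-fold.
Codon 9 UUG (Leu): third position 2-fold.
Codon 10 UGU (Cys): third position 2-fold.
Four-fold degenerate third positions: 6.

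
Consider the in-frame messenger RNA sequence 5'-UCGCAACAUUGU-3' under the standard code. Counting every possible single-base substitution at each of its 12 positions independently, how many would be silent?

6

Codon 1 (UCG, Ser): 3 synonymous substitutions.
Codon 2 (CAA, Gln): 1 synonymous substitution.
Codon 3 (CAU, His): 1 synonymous substitution.
Codon 4 (UGU, Cys): 1 synonymous substitution.
Total: 3 + 1 + 1 + 1 = 6.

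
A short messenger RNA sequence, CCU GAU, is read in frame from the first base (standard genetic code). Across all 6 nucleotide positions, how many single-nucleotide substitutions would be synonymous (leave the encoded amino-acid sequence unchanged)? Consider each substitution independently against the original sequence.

4

Codon 1 (CCU, Pro): 3 synonymous substitutions.
Codon 2 (GAU, Asp): 1 synonymous substitution.
Total: 3 + 1 = 4.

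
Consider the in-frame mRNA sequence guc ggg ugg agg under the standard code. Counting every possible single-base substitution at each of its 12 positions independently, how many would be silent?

8

Codon 1 (GUC, Val): 3 synonymous substitutions.
Codon 2 (GGG, Gly): 3 synonymous substitutions.
Codon 3 (UGG, Trp): 0 synonymous substitutions.
Codon 4 (AGG, Arg): 2 synonymous substitutions.
Total: 3 + 3 + 0 + 2 = 8.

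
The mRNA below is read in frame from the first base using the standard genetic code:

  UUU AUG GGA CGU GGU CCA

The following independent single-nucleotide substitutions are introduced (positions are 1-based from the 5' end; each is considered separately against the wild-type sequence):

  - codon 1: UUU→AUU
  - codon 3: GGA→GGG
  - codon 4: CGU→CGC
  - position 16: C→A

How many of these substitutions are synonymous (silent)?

2

Codon 1: UUU (Phe) → AUU (Ile) — missense.
Codon 3: GGA (Gly) → GGG (Gly) — synonymous.
Codon 4: CGU (Arg) → CGC (Arg) — synonymous.
Codon 6: CCA (Pro) → ACA (Thr) — missense.
Synonymous: 2 of 4.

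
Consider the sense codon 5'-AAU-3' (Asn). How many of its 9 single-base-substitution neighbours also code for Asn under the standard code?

1

Position 1: none → 0 synonymous.
Position 2: none → 0 synonymous.
Position 3: AAC → 1 synonymous.
Total: 0 + 0 + 1 = 1.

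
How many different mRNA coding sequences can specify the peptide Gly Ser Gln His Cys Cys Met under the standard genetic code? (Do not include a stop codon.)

384

Gly: 4 codons.
Ser: 6 codons.
Gln: 2 codons.
His: 2 codons.
Cys: 2 codons.
Cys: 2 codons.
Met: 1 codon.
4 × 6 × 2 × 2 × 2 × 2 × 1 = 384.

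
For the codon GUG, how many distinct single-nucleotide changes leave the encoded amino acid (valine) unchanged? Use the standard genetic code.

3

Position 1: none → 0 synonymous.
Position 2: none → 0 synonymous.
Position 3: GUU, GUC, GUA → 3 synonymous.
Total: 0 + 0 + 3 = 3.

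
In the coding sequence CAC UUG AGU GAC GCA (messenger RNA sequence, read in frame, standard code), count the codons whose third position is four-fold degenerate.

Codon 1 CAC (His): third position 2-fold.
Codon 2 UUG (Leu): third position 2-fold.
Codon 3 AGU (Ser): third position 2-fold.
Codon 4 GAC (Asp): third position 2-fold.
Codon 5 GCA (Ala): third position 4-fold.
Four-fold degenerate third positions: 1.

1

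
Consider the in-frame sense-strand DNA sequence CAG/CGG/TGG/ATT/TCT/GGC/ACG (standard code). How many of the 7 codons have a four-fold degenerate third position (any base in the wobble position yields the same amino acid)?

Codon 1 CAG (Gln): third position 2-fold.
Codon 2 CGG (Arg): third position 4-fold.
Codon 3 TGG (Trp): third position 1-fold.
Codon 4 ATT (Ile): third position 3-fold.
Codon 5 TCT (Ser): third position 4-fold.
Codon 6 GGC (Gly): third position 4-fold.
Codon 7 ACG (Thr): third position 4-fold.
Four-fold degenerate third positions: 4.

4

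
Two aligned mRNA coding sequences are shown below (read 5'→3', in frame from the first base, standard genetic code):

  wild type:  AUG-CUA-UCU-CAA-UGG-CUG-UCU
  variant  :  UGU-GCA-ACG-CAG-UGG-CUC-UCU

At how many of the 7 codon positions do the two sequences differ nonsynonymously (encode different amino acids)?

3

Codon 1: AUG Met / UGU Cys — nonsynonymous.
Codon 2: CUA Leu / GCA Ala — nonsynonymous.
Codon 3: UCU Ser / ACG Thr — nonsynonymous.
Codon 4: CAA Gln / CAG Gln — synonymous.
Codon 5: UGG Trp / UGG Trp — identical.
Codon 6: CUG Leu / CUC Leu — synonymous.
Codon 7: UCU Ser / UCU Ser — identical.
Nonsynonymous differences: 3.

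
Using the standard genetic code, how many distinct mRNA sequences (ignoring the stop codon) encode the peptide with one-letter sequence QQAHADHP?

Gln: 2 codons.
Gln: 2 codons.
Ala: 4 codons.
His: 2 codons.
Ala: 4 codons.
Asp: 2 codons.
His: 2 codons.
Pro: 4 codons.
2 × 2 × 4 × 2 × 4 × 2 × 2 × 4 = 2048.

2048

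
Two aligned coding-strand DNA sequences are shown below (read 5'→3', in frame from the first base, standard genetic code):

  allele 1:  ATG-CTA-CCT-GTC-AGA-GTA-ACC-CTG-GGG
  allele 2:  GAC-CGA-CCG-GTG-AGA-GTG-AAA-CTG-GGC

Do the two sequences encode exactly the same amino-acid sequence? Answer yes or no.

Codon 1: ATG Met / GAC Asp — nonsynonymous.
Codon 2: CTA Leu / CGA Arg — nonsynonymous.
Codon 3: CCT Pro / CCG Pro — synonymous.
Codon 4: GTC Val / GTG Val — synonymous.
Codon 5: AGA Arg / AGA Arg — identical.
Codon 6: GTA Val / GTG Val — synonymous.
Codon 7: ACC Thr / AAA Lys — nonsynonymous.
Codon 8: CTG Leu / CTG Leu — identical.
Codon 9: GGG Gly / GGC Gly — synonymous.
Nonsynonymous differences: 3 → different protein.

no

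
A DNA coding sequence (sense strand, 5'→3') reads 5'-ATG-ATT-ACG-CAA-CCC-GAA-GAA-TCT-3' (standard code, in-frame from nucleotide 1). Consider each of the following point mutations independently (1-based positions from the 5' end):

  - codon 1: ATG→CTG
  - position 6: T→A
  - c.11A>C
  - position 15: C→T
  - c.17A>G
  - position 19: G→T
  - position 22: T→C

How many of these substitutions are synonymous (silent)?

2

Codon 1: ATG (Met) → CTG (Leu) — missense.
Codon 2: ATT (Ile) → ATA (Ile) — synonymous.
Codon 4: CAA (Gln) → CCA (Pro) — missense.
Codon 5: CCC (Pro) → CCT (Pro) — synonymous.
Codon 6: GAA (Glu) → GGA (Gly) — missense.
Codon 7: GAA (Glu) → TAA (Stop) — nonsense.
Codon 8: TCT (Ser) → CCT (Pro) — missense.
Synonymous: 2 of 7.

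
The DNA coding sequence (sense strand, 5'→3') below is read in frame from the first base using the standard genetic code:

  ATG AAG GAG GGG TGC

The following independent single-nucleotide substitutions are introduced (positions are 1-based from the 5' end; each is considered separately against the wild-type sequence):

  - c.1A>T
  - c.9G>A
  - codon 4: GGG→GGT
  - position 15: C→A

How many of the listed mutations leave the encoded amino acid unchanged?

Codon 1: ATG (Met) → TTG (Leu) — missense.
Codon 3: GAG (Glu) → GAA (Glu) — synonymous.
Codon 4: GGG (Gly) → GGT (Gly) — synonymous.
Codon 5: TGC (Cys) → TGA (Stop) — nonsense.
Synonymous: 2 of 4.

2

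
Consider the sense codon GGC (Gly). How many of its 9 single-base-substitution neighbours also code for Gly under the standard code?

3

Position 1: none → 0 synonymous.
Position 2: none → 0 synonymous.
Position 3: GGT, GGA, GGG → 3 synonymous.
Total: 0 + 0 + 3 = 3.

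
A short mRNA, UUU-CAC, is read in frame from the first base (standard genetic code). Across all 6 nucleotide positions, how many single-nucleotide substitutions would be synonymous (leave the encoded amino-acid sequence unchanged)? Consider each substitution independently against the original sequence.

Codon 1 (UUU, Phe): 1 synonymous substitution.
Codon 2 (CAC, His): 1 synonymous substitution.
Total: 1 + 1 = 2.

2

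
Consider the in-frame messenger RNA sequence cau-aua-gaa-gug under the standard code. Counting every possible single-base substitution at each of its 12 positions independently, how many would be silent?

7

Codon 1 (CAU, His): 1 synonymous substitution.
Codon 2 (AUA, Ile): 2 synonymous substitutions.
Codon 3 (GAA, Glu): 1 synonymous substitution.
Codon 4 (GUG, Val): 3 synonymous substitutions.
Total: 1 + 2 + 1 + 3 = 7.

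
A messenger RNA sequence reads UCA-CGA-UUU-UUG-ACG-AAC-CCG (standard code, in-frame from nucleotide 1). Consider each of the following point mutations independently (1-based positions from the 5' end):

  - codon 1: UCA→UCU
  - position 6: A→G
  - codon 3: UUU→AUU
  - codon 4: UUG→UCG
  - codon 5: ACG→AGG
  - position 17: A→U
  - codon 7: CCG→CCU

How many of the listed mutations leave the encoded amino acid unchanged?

Codon 1: UCA (Ser) → UCU (Ser) — synonymous.
Codon 2: CGA (Arg) → CGG (Arg) — synonymous.
Codon 3: UUU (Phe) → AUU (Ile) — missense.
Codon 4: UUG (Leu) → UCG (Ser) — missense.
Codon 5: ACG (Thr) → AGG (Arg) — missense.
Codon 6: AAC (Asn) → AUC (Ile) — missense.
Codon 7: CCG (Pro) → CCU (Pro) — synonymous.
Synonymous: 3 of 7.

3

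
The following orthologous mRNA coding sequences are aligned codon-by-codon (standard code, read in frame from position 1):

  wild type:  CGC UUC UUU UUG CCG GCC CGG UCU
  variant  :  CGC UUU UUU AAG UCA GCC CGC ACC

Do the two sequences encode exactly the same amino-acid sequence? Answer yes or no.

no

Codon 1: CGC Arg / CGC Arg — identical.
Codon 2: UUC Phe / UUU Phe — synonymous.
Codon 3: UUU Phe / UUU Phe — identical.
Codon 4: UUG Leu / AAG Lys — nonsynonymous.
Codon 5: CCG Pro / UCA Ser — nonsynonymous.
Codon 6: GCC Ala / GCC Ala — identical.
Codon 7: CGG Arg / CGC Arg — synonymous.
Codon 8: UCU Ser / ACC Thr — nonsynonymous.
Nonsynonymous differences: 3 → different protein.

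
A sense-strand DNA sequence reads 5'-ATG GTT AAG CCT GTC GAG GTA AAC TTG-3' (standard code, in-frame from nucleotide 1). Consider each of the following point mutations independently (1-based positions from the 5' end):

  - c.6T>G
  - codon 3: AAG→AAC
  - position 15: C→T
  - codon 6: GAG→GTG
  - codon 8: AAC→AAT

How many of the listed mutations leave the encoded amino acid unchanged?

3

Codon 2: GTT (Val) → GTG (Val) — synonymous.
Codon 3: AAG (Lys) → AAC (Asn) — missense.
Codon 5: GTC (Val) → GTT (Val) — synonymous.
Codon 6: GAG (Glu) → GTG (Val) — missense.
Codon 8: AAC (Asn) → AAT (Asn) — synonymous.
Synonymous: 3 of 5.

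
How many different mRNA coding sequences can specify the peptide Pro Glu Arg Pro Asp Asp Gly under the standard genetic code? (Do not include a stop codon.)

3072

Pro: 4 codons.
Glu: 2 codons.
Arg: 6 codons.
Pro: 4 codons.
Asp: 2 codons.
Asp: 2 codons.
Gly: 4 codons.
4 × 2 × 6 × 4 × 2 × 2 × 4 = 3072.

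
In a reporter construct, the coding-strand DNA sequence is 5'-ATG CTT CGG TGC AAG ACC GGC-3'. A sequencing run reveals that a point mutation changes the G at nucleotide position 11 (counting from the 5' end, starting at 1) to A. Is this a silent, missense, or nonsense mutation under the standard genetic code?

Position 11 falls in codon 4: TGC → Cys.
After the substitution the codon is TAC → Tyr.
Cys ≠ Tyr, so this is a missense mutation.

missense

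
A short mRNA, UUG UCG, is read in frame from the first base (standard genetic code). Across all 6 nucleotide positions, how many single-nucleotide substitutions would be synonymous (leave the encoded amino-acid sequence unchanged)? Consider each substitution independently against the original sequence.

Codon 1 (UUG, Leu): 2 synonymous substitutions.
Codon 2 (UCG, Ser): 3 synonymous substitutions.
Total: 2 + 3 = 5.

5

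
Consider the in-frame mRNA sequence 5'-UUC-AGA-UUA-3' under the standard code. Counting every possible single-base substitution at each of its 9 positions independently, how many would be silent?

5

Codon 1 (UUC, Phe): 1 synonymous substitution.
Codon 2 (AGA, Arg): 2 synonymous substitutions.
Codon 3 (UUA, Leu): 2 synonymous substitutions.
Total: 1 + 2 + 2 = 5.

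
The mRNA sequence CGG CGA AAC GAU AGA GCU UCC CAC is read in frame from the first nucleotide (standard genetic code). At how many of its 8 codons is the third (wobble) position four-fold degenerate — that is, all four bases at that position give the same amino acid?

Codon 1 CGG (Arg): third position 4-fold.
Codon 2 CGA (Arg): third position 4-fold.
Codon 3 AAC (Asn): third position 2-fold.
Codon 4 GAU (Asp): third position 2-fold.
Codon 5 AGA (Arg): third position 2-fold.
Codon 6 GCU (Ala): third position 4-fold.
Codon 7 UCC (Ser): third position 4-fold.
Codon 8 CAC (His): third position 2-fold.
Four-fold degenerate third positions: 4.

4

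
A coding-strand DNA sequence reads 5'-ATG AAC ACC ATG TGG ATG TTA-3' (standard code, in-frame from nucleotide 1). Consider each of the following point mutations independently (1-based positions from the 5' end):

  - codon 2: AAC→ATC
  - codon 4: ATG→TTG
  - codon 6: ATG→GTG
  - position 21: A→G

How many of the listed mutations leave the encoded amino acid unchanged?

Codon 2: AAC (Asn) → ATC (Ile) — missense.
Codon 4: ATG (Met) → TTG (Leu) — missense.
Codon 6: ATG (Met) → GTG (Val) — missense.
Codon 7: TTA (Leu) → TTG (Leu) — synonymous.
Synonymous: 1 of 4.

1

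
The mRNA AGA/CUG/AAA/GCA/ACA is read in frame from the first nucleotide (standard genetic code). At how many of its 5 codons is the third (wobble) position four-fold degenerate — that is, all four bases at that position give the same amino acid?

3

Codon 1 AGA (Arg): third position 2-fold.
Codon 2 CUG (Leu): third position 4-fold.
Codon 3 AAA (Lys): third position 2-fold.
Codon 4 GCA (Ala): third position 4-fold.
Codon 5 ACA (Thr): third position 4-fold.
Four-fold degenerate third positions: 3.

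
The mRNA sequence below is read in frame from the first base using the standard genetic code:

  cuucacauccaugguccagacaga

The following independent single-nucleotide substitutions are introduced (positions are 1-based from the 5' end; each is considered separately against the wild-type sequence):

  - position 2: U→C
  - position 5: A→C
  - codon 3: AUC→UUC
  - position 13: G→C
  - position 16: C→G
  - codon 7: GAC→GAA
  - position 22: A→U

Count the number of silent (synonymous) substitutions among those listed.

Codon 1: CUU (Leu) → CCU (Pro) — missense.
Codon 2: CAC (His) → CCC (Pro) — missense.
Codon 3: AUC (Ile) → UUC (Phe) — missense.
Codon 5: GGU (Gly) → CGU (Arg) — missense.
Codon 6: CCA (Pro) → GCA (Ala) — missense.
Codon 7: GAC (Asp) → GAA (Glu) — missense.
Codon 8: AGA (Arg) → UGA (Stop) — nonsense.
Synonymous: 0 of 7.

0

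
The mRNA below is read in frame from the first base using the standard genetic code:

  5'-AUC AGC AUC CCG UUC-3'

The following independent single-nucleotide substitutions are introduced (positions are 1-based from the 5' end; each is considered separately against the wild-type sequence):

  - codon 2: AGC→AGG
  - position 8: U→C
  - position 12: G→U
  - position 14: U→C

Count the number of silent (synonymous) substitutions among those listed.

1

Codon 2: AGC (Ser) → AGG (Arg) — missense.
Codon 3: AUC (Ile) → ACC (Thr) — missense.
Codon 4: CCG (Pro) → CCU (Pro) — synonymous.
Codon 5: UUC (Phe) → UCC (Ser) — missense.
Synonymous: 1 of 4.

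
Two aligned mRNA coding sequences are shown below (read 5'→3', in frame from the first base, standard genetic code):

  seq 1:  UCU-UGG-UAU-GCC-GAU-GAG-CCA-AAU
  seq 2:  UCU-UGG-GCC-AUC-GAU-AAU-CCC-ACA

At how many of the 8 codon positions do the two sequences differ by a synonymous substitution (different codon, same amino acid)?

1

Codon 1: UCU Ser / UCU Ser — identical.
Codon 2: UGG Trp / UGG Trp — identical.
Codon 3: UAU Tyr / GCC Ala — nonsynonymous.
Codon 4: GCC Ala / AUC Ile — nonsynonymous.
Codon 5: GAU Asp / GAU Asp — identical.
Codon 6: GAG Glu / AAU Asn — nonsynonymous.
Codon 7: CCA Pro / CCC Pro — synonymous.
Codon 8: AAU Asn / ACA Thr — nonsynonymous.
Synonymous differences: 1.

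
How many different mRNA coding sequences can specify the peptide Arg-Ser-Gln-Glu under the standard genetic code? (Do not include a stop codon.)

Arg: 6 codons.
Ser: 6 codons.
Gln: 2 codons.
Glu: 2 codons.
6 × 6 × 2 × 2 = 144.

144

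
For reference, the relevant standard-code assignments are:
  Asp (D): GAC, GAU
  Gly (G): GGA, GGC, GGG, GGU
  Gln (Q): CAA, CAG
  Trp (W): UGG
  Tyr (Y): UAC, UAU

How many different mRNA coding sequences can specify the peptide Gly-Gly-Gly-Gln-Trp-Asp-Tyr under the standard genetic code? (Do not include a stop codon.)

512

Gly: 4 codons.
Gly: 4 codons.
Gly: 4 codons.
Gln: 2 codons.
Trp: 1 codon.
Asp: 2 codons.
Tyr: 2 codons.
4 × 4 × 4 × 2 × 1 × 2 × 2 = 512.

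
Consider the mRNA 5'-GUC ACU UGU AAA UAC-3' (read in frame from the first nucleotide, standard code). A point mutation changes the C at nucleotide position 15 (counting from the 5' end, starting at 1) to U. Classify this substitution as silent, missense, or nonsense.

Position 15 falls in codon 5: UAC → Tyr.
After the substitution the codon is UAU → Tyr.
Both encode Tyr, so the change is synonymous.

silent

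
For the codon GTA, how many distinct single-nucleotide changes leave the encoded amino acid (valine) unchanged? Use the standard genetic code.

Position 1: none → 0 synonymous.
Position 2: none → 0 synonymous.
Position 3: GTT, GTC, GTG → 3 synonymous.
Total: 0 + 0 + 3 = 3.

3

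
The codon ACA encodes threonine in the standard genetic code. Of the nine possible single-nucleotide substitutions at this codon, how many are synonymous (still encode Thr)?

3

Position 1: none → 0 synonymous.
Position 2: none → 0 synonymous.
Position 3: ACU, ACC, ACG → 3 synonymous.
Total: 0 + 0 + 3 = 3.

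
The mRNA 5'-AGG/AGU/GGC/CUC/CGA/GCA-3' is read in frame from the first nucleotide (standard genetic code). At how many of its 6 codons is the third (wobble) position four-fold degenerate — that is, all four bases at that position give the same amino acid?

Codon 1 AGG (Arg): third position 2-fold.
Codon 2 AGU (Ser): third position 2-fold.
Codon 3 GGC (Gly): third position 4-fold.
Codon 4 CUC (Leu): third position 4-fold.
Codon 5 CGA (Arg): third position 4-fold.
Codon 6 GCA (Ala): third position 4-fold.
Four-fold degenerate third positions: 4.

4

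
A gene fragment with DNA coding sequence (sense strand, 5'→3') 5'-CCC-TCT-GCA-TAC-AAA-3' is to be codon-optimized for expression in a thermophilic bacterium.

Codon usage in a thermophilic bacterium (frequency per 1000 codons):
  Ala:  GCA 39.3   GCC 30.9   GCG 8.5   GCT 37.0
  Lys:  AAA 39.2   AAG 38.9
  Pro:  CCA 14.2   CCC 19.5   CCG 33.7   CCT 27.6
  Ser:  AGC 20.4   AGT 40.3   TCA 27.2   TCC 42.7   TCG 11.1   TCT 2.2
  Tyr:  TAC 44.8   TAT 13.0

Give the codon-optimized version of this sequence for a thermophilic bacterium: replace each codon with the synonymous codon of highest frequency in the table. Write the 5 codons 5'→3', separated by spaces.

Codon 1 (Pro): best is CCG at 33.7.
Codon 2 (Ser): best is TCC at 42.7.
Codon 3 (Ala): best is GCA at 39.3.
Codon 4 (Tyr): best is TAC at 44.8.
Codon 5 (Lys): best is AAA at 39.2.

CCG TCC GCA TAC AAA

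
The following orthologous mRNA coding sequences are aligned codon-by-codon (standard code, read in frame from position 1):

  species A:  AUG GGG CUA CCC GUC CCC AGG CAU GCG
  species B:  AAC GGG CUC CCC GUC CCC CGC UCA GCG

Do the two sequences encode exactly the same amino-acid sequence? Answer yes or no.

Codon 1: AUG Met / AAC Asn — nonsynonymous.
Codon 2: GGG Gly / GGG Gly — identical.
Codon 3: CUA Leu / CUC Leu — synonymous.
Codon 4: CCC Pro / CCC Pro — identical.
Codon 5: GUC Val / GUC Val — identical.
Codon 6: CCC Pro / CCC Pro — identical.
Codon 7: AGG Arg / CGC Arg — synonymous.
Codon 8: CAU His / UCA Ser — nonsynonymous.
Codon 9: GCG Ala / GCG Ala — identical.
Nonsynonymous differences: 2 → different protein.

no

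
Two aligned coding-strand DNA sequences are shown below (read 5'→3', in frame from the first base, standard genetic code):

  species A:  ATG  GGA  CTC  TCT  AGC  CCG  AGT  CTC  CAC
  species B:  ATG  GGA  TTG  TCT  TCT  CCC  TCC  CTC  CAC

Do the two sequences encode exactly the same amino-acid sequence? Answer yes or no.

yes

Codon 1: ATG Met / ATG Met — identical.
Codon 2: GGA Gly / GGA Gly — identical.
Codon 3: CTC Leu / TTG Leu — synonymous.
Codon 4: TCT Ser / TCT Ser — identical.
Codon 5: AGC Ser / TCT Ser — synonymous.
Codon 6: CCG Pro / CCC Pro — synonymous.
Codon 7: AGT Ser / TCC Ser — synonymous.
Codon 8: CTC Leu / CTC Leu — identical.
Codon 9: CAC His / CAC His — identical.
Nonsynonymous differences: 0 → same protein.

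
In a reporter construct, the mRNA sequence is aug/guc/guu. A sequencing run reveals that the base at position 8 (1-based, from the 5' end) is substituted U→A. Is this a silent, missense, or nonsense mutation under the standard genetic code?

Position 8 falls in codon 3: GUU → Val.
After the substitution the codon is GAU → Asp.
Val ≠ Asp, so this is a missense mutation.

missense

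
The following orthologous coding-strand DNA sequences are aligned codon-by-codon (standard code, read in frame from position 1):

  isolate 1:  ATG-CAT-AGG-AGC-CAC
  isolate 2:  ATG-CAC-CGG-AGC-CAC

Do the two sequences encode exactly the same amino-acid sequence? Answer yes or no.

yes

Codon 1: ATG Met / ATG Met — identical.
Codon 2: CAT His / CAC His — synonymous.
Codon 3: AGG Arg / CGG Arg — synonymous.
Codon 4: AGC Ser / AGC Ser — identical.
Codon 5: CAC His / CAC His — identical.
Nonsynonymous differences: 0 → same protein.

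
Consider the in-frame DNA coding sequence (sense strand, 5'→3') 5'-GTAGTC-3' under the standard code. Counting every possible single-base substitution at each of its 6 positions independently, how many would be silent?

6

Codon 1 (GTA, Val): 3 synonymous substitutions.
Codon 2 (GTC, Val): 3 synonymous substitutions.
Total: 3 + 3 = 6.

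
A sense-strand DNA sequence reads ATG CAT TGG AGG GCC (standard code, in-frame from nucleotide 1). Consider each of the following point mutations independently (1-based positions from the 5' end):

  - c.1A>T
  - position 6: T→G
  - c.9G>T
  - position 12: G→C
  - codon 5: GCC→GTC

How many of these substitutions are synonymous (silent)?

Codon 1: ATG (Met) → TTG (Leu) — missense.
Codon 2: CAT (His) → CAG (Gln) — missense.
Codon 3: TGG (Trp) → TGT (Cys) — missense.
Codon 4: AGG (Arg) → AGC (Ser) — missense.
Codon 5: GCC (Ala) → GTC (Val) — missense.
Synonymous: 0 of 5.

0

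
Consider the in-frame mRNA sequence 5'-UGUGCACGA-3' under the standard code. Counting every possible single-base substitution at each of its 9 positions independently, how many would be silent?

8

Codon 1 (UGU, Cys): 1 synonymous substitution.
Codon 2 (GCA, Ala): 3 synonymous substitutions.
Codon 3 (CGA, Arg): 4 synonymous substitutions.
Total: 1 + 3 + 4 = 8.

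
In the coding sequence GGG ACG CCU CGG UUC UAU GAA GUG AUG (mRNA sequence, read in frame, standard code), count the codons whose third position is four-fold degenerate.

5

Codon 1 GGG (Gly): third position 4-fold.
Codon 2 ACG (Thr): third position 4-fold.
Codon 3 CCU (Pro): third position 4-fold.
Codon 4 CGG (Arg): third position 4-fold.
Codon 5 UUC (Phe): third position 2-fold.
Codon 6 UAU (Tyr): third position 2-fold.
Codon 7 GAA (Glu): third position 2-fold.
Codon 8 GUG (Val): third position 4-fold.
Codon 9 AUG (Met): third position 1-fold.
Four-fold degenerate third positions: 5.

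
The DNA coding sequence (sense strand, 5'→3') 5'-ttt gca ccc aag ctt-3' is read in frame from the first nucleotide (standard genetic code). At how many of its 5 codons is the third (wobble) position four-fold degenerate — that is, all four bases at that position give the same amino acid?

Codon 1 TTT (Phe): third position 2-fold.
Codon 2 GCA (Ala): third position 4-fold.
Codon 3 CCC (Pro): third position 4-fold.
Codon 4 AAG (Lys): third position 2-fold.
Codon 5 CTT (Leu): third position 4-fold.
Four-fold degenerate third positions: 3.

3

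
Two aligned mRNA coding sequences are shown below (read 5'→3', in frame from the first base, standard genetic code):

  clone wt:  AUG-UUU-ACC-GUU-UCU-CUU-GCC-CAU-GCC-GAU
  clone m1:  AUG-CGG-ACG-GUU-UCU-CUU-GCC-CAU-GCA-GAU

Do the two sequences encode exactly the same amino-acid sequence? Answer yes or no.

Codon 1: AUG Met / AUG Met — identical.
Codon 2: UUU Phe / CGG Arg — nonsynonymous.
Codon 3: ACC Thr / ACG Thr — synonymous.
Codon 4: GUU Val / GUU Val — identical.
Codon 5: UCU Ser / UCU Ser — identical.
Codon 6: CUU Leu / CUU Leu — identical.
Codon 7: GCC Ala / GCC Ala — identical.
Codon 8: CAU His / CAU His — identical.
Codon 9: GCC Ala / GCA Ala — synonymous.
Codon 10: GAU Asp / GAU Asp — identical.
Nonsynonymous differences: 1 → different protein.

no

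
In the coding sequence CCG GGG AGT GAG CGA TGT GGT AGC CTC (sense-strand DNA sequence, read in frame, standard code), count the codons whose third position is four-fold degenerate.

Codon 1 CCG (Pro): third position 4-fold.
Codon 2 GGG (Gly): third position 4-fold.
Codon 3 AGT (Ser): third position 2-fold.
Codon 4 GAG (Glu): third position 2-fold.
Codon 5 CGA (Arg): third position 4-fold.
Codon 6 TGT (Cys): third position 2-fold.
Codon 7 GGT (Gly): third position 4-fold.
Codon 8 AGC (Ser): third position 2-fold.
Codon 9 CTC (Leu): third position 4-fold.
Four-fold degenerate third positions: 5.

5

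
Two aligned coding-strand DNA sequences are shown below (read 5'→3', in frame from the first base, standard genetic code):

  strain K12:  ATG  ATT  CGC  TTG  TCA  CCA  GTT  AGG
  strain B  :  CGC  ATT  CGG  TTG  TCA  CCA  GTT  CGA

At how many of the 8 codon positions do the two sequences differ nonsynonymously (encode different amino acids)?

Codon 1: ATG Met / CGC Arg — nonsynonymous.
Codon 2: ATT Ile / ATT Ile — identical.
Codon 3: CGC Arg / CGG Arg — synonymous.
Codon 4: TTG Leu / TTG Leu — identical.
Codon 5: TCA Ser / TCA Ser — identical.
Codon 6: CCA Pro / CCA Pro — identical.
Codon 7: GTT Val / GTT Val — identical.
Codon 8: AGG Arg / CGA Arg — synonymous.
Nonsynonymous differences: 1.

1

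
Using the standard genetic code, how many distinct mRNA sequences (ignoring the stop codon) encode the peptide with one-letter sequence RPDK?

Arg: 6 codons.
Pro: 4 codons.
Asp: 2 codons.
Lys: 2 codons.
6 × 4 × 2 × 2 = 96.

96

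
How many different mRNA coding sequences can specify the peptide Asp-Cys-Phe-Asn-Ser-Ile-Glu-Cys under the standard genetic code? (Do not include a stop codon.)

Asp: 2 codons.
Cys: 2 codons.
Phe: 2 codons.
Asn: 2 codons.
Ser: 6 codons.
Ile: 3 codons.
Glu: 2 codons.
Cys: 2 codons.
2 × 2 × 2 × 2 × 6 × 3 × 2 × 2 = 1152.

1152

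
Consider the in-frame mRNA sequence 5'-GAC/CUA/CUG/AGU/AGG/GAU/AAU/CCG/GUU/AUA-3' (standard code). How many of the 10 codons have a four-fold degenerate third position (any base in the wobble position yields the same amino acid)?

4

Codon 1 GAC (Asp): third position 2-fold.
Codon 2 CUA (Leu): third position 4-fold.
Codon 3 CUG (Leu): third position 4-fold.
Codon 4 AGU (Ser): third position 2-fold.
Codon 5 AGG (Arg): third position 2-fold.
Codon 6 GAU (Asp): third position 2-fold.
Codon 7 AAU (Asn): third position 2-fold.
Codon 8 CCG (Pro): third position 4-fold.
Codon 9 GUU (Val): third position 4-fold.
Codon 10 AUA (Ile): third position 3-fold.
Four-fold degenerate third positions: 4.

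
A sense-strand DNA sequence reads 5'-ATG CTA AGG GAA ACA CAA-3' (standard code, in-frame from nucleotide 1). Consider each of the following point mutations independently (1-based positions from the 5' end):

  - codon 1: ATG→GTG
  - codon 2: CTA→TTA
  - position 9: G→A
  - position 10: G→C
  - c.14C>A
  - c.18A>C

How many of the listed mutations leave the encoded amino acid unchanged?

2

Codon 1: ATG (Met) → GTG (Val) — missense.
Codon 2: CTA (Leu) → TTA (Leu) — synonymous.
Codon 3: AGG (Arg) → AGA (Arg) — synonymous.
Codon 4: GAA (Glu) → CAA (Gln) — missense.
Codon 5: ACA (Thr) → AAA (Lys) — missense.
Codon 6: CAA (Gln) → CAC (His) — missense.
Synonymous: 2 of 6.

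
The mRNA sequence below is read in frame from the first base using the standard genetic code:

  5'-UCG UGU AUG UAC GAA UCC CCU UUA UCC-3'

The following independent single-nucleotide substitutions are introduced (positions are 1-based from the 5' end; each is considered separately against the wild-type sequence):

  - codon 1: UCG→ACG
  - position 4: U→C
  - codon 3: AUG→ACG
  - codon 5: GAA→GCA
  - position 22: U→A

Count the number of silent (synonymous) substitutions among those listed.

0

Codon 1: UCG (Ser) → ACG (Thr) — missense.
Codon 2: UGU (Cys) → CGU (Arg) — missense.
Codon 3: AUG (Met) → ACG (Thr) — missense.
Codon 5: GAA (Glu) → GCA (Ala) — missense.
Codon 8: UUA (Leu) → AUA (Ile) — missense.
Synonymous: 0 of 5.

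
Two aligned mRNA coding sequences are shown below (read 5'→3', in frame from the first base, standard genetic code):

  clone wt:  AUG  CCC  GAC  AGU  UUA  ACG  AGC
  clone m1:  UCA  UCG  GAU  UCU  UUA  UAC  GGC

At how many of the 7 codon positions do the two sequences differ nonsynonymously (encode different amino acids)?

Codon 1: AUG Met / UCA Ser — nonsynonymous.
Codon 2: CCC Pro / UCG Ser — nonsynonymous.
Codon 3: GAC Asp / GAU Asp — synonymous.
Codon 4: AGU Ser / UCU Ser — synonymous.
Codon 5: UUA Leu / UUA Leu — identical.
Codon 6: ACG Thr / UAC Tyr — nonsynonymous.
Codon 7: AGC Ser / GGC Gly — nonsynonymous.
Nonsynonymous differences: 4.

4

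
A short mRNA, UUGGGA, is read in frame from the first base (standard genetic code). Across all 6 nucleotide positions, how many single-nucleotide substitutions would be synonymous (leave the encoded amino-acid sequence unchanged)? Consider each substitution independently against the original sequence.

5

Codon 1 (UUG, Leu): 2 synonymous substitutions.
Codon 2 (GGA, Gly): 3 synonymous substitutions.
Total: 2 + 3 = 5.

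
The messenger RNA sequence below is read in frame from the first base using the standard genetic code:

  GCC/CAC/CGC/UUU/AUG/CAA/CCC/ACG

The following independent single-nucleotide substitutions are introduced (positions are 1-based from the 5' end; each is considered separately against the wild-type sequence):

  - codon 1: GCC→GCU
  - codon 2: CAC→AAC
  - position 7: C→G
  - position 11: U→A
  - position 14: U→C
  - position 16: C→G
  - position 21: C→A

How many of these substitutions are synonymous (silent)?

Codon 1: GCC (Ala) → GCU (Ala) — synonymous.
Codon 2: CAC (His) → AAC (Asn) — missense.
Codon 3: CGC (Arg) → GGC (Gly) — missense.
Codon 4: UUU (Phe) → UAU (Tyr) — missense.
Codon 5: AUG (Met) → ACG (Thr) — missense.
Codon 6: CAA (Gln) → GAA (Glu) — missense.
Codon 7: CCC (Pro) → CCA (Pro) — synonymous.
Synonymous: 2 of 7.

2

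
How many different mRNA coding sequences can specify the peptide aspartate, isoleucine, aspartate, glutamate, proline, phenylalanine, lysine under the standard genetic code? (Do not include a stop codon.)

Asp: 2 codons.
Ile: 3 codons.
Asp: 2 codons.
Glu: 2 codons.
Pro: 4 codons.
Phe: 2 codons.
Lys: 2 codons.
2 × 3 × 2 × 2 × 4 × 2 × 2 = 384.

384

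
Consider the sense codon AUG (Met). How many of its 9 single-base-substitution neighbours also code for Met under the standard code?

0

Position 1: none → 0 synonymous.
Position 2: none → 0 synonymous.
Position 3: none → 0 synonymous.
Total: 0 + 0 + 0 = 0.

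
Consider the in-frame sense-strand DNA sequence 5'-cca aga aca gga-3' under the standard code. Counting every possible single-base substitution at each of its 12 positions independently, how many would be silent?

11

Codon 1 (CCA, Pro): 3 synonymous substitutions.
Codon 2 (AGA, Arg): 2 synonymous substitutions.
Codon 3 (ACA, Thr): 3 synonymous substitutions.
Codon 4 (GGA, Gly): 3 synonymous substitutions.
Total: 3 + 2 + 3 + 3 = 11.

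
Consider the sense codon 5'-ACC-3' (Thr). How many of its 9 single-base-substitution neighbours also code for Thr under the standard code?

Position 1: none → 0 synonymous.
Position 2: none → 0 synonymous.
Position 3: ACT, ACA, ACG → 3 synonymous.
Total: 0 + 0 + 3 = 3.

3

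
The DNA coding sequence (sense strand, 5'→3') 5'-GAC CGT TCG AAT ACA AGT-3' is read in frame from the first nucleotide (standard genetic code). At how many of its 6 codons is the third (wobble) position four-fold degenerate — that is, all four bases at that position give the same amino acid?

3

Codon 1 GAC (Asp): third position 2-fold.
Codon 2 CGT (Arg): third position 4-fold.
Codon 3 TCG (Ser): third position 4-fold.
Codon 4 AAT (Asn): third position 2-fold.
Codon 5 ACA (Thr): third position 4-fold.
Codon 6 AGT (Ser): third position 2-fold.
Four-fold degenerate third positions: 3.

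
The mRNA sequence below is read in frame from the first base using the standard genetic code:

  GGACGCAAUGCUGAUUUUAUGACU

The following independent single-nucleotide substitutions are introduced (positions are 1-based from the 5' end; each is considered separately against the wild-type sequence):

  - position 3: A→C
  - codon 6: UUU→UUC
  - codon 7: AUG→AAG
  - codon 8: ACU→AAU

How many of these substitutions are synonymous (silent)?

Codon 1: GGA (Gly) → GGC (Gly) — synonymous.
Codon 6: UUU (Phe) → UUC (Phe) — synonymous.
Codon 7: AUG (Met) → AAG (Lys) — missense.
Codon 8: ACU (Thr) → AAU (Asn) — missense.
Synonymous: 2 of 4.

2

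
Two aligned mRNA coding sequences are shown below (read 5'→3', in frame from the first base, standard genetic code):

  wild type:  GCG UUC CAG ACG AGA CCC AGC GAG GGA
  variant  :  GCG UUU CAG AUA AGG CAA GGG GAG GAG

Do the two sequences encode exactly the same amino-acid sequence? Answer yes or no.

no

Codon 1: GCG Ala / GCG Ala — identical.
Codon 2: UUC Phe / UUU Phe — synonymous.
Codon 3: CAG Gln / CAG Gln — identical.
Codon 4: ACG Thr / AUA Ile — nonsynonymous.
Codon 5: AGA Arg / AGG Arg — synonymous.
Codon 6: CCC Pro / CAA Gln — nonsynonymous.
Codon 7: AGC Ser / GGG Gly — nonsynonymous.
Codon 8: GAG Glu / GAG Glu — identical.
Codon 9: GGA Gly / GAG Glu — nonsynonymous.
Nonsynonymous differences: 4 → different protein.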